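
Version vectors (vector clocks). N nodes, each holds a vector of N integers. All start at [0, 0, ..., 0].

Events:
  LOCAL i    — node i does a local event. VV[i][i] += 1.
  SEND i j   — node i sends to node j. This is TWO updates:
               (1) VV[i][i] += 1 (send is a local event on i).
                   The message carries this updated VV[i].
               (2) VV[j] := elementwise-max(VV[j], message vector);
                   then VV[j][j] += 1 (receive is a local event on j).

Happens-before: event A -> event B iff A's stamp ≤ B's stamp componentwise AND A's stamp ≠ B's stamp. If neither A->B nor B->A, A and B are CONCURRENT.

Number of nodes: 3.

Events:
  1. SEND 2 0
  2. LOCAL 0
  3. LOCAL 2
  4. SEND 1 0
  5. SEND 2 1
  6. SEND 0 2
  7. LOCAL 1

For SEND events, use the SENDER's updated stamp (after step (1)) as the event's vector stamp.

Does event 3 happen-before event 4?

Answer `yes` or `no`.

Initial: VV[0]=[0, 0, 0]
Initial: VV[1]=[0, 0, 0]
Initial: VV[2]=[0, 0, 0]
Event 1: SEND 2->0: VV[2][2]++ -> VV[2]=[0, 0, 1], msg_vec=[0, 0, 1]; VV[0]=max(VV[0],msg_vec) then VV[0][0]++ -> VV[0]=[1, 0, 1]
Event 2: LOCAL 0: VV[0][0]++ -> VV[0]=[2, 0, 1]
Event 3: LOCAL 2: VV[2][2]++ -> VV[2]=[0, 0, 2]
Event 4: SEND 1->0: VV[1][1]++ -> VV[1]=[0, 1, 0], msg_vec=[0, 1, 0]; VV[0]=max(VV[0],msg_vec) then VV[0][0]++ -> VV[0]=[3, 1, 1]
Event 5: SEND 2->1: VV[2][2]++ -> VV[2]=[0, 0, 3], msg_vec=[0, 0, 3]; VV[1]=max(VV[1],msg_vec) then VV[1][1]++ -> VV[1]=[0, 2, 3]
Event 6: SEND 0->2: VV[0][0]++ -> VV[0]=[4, 1, 1], msg_vec=[4, 1, 1]; VV[2]=max(VV[2],msg_vec) then VV[2][2]++ -> VV[2]=[4, 1, 4]
Event 7: LOCAL 1: VV[1][1]++ -> VV[1]=[0, 3, 3]
Event 3 stamp: [0, 0, 2]
Event 4 stamp: [0, 1, 0]
[0, 0, 2] <= [0, 1, 0]? False. Equal? False. Happens-before: False

Answer: no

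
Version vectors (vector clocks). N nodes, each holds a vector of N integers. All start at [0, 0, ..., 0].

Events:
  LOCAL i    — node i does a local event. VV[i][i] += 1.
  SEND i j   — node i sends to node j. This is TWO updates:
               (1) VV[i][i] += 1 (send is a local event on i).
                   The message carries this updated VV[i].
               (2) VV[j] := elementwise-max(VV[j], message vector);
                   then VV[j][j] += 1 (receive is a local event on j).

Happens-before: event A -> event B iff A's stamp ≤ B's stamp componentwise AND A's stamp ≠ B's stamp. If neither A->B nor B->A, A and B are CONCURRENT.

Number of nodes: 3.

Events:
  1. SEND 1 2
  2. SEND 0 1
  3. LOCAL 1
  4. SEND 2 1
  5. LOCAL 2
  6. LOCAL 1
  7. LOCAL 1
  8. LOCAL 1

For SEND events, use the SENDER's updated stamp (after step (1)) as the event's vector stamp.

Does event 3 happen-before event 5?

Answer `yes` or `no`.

Answer: no

Derivation:
Initial: VV[0]=[0, 0, 0]
Initial: VV[1]=[0, 0, 0]
Initial: VV[2]=[0, 0, 0]
Event 1: SEND 1->2: VV[1][1]++ -> VV[1]=[0, 1, 0], msg_vec=[0, 1, 0]; VV[2]=max(VV[2],msg_vec) then VV[2][2]++ -> VV[2]=[0, 1, 1]
Event 2: SEND 0->1: VV[0][0]++ -> VV[0]=[1, 0, 0], msg_vec=[1, 0, 0]; VV[1]=max(VV[1],msg_vec) then VV[1][1]++ -> VV[1]=[1, 2, 0]
Event 3: LOCAL 1: VV[1][1]++ -> VV[1]=[1, 3, 0]
Event 4: SEND 2->1: VV[2][2]++ -> VV[2]=[0, 1, 2], msg_vec=[0, 1, 2]; VV[1]=max(VV[1],msg_vec) then VV[1][1]++ -> VV[1]=[1, 4, 2]
Event 5: LOCAL 2: VV[2][2]++ -> VV[2]=[0, 1, 3]
Event 6: LOCAL 1: VV[1][1]++ -> VV[1]=[1, 5, 2]
Event 7: LOCAL 1: VV[1][1]++ -> VV[1]=[1, 6, 2]
Event 8: LOCAL 1: VV[1][1]++ -> VV[1]=[1, 7, 2]
Event 3 stamp: [1, 3, 0]
Event 5 stamp: [0, 1, 3]
[1, 3, 0] <= [0, 1, 3]? False. Equal? False. Happens-before: False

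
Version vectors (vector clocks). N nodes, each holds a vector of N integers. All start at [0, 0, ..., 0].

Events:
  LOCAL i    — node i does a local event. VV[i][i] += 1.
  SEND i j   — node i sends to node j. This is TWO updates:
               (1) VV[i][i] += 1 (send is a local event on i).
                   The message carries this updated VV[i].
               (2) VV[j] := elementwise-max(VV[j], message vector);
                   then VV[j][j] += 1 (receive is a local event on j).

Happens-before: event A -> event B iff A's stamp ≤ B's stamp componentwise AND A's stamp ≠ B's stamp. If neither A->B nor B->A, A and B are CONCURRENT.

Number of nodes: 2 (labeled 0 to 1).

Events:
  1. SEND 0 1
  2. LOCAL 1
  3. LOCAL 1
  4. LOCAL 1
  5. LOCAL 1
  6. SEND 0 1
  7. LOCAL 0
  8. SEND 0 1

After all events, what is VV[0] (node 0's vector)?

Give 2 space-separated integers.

Answer: 4 0

Derivation:
Initial: VV[0]=[0, 0]
Initial: VV[1]=[0, 0]
Event 1: SEND 0->1: VV[0][0]++ -> VV[0]=[1, 0], msg_vec=[1, 0]; VV[1]=max(VV[1],msg_vec) then VV[1][1]++ -> VV[1]=[1, 1]
Event 2: LOCAL 1: VV[1][1]++ -> VV[1]=[1, 2]
Event 3: LOCAL 1: VV[1][1]++ -> VV[1]=[1, 3]
Event 4: LOCAL 1: VV[1][1]++ -> VV[1]=[1, 4]
Event 5: LOCAL 1: VV[1][1]++ -> VV[1]=[1, 5]
Event 6: SEND 0->1: VV[0][0]++ -> VV[0]=[2, 0], msg_vec=[2, 0]; VV[1]=max(VV[1],msg_vec) then VV[1][1]++ -> VV[1]=[2, 6]
Event 7: LOCAL 0: VV[0][0]++ -> VV[0]=[3, 0]
Event 8: SEND 0->1: VV[0][0]++ -> VV[0]=[4, 0], msg_vec=[4, 0]; VV[1]=max(VV[1],msg_vec) then VV[1][1]++ -> VV[1]=[4, 7]
Final vectors: VV[0]=[4, 0]; VV[1]=[4, 7]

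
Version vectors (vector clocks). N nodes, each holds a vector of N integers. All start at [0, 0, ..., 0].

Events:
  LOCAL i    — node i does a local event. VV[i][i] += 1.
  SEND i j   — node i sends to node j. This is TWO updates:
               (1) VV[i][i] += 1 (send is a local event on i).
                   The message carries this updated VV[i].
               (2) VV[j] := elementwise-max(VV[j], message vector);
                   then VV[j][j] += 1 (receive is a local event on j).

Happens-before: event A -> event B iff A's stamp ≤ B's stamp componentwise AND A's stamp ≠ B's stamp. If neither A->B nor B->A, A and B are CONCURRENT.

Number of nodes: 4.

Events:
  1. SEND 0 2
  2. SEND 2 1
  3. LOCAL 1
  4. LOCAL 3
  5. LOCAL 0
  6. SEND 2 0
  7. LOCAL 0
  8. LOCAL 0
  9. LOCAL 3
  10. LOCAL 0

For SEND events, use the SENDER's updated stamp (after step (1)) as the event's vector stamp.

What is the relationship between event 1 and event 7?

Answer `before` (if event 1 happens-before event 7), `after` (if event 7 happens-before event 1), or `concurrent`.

Answer: before

Derivation:
Initial: VV[0]=[0, 0, 0, 0]
Initial: VV[1]=[0, 0, 0, 0]
Initial: VV[2]=[0, 0, 0, 0]
Initial: VV[3]=[0, 0, 0, 0]
Event 1: SEND 0->2: VV[0][0]++ -> VV[0]=[1, 0, 0, 0], msg_vec=[1, 0, 0, 0]; VV[2]=max(VV[2],msg_vec) then VV[2][2]++ -> VV[2]=[1, 0, 1, 0]
Event 2: SEND 2->1: VV[2][2]++ -> VV[2]=[1, 0, 2, 0], msg_vec=[1, 0, 2, 0]; VV[1]=max(VV[1],msg_vec) then VV[1][1]++ -> VV[1]=[1, 1, 2, 0]
Event 3: LOCAL 1: VV[1][1]++ -> VV[1]=[1, 2, 2, 0]
Event 4: LOCAL 3: VV[3][3]++ -> VV[3]=[0, 0, 0, 1]
Event 5: LOCAL 0: VV[0][0]++ -> VV[0]=[2, 0, 0, 0]
Event 6: SEND 2->0: VV[2][2]++ -> VV[2]=[1, 0, 3, 0], msg_vec=[1, 0, 3, 0]; VV[0]=max(VV[0],msg_vec) then VV[0][0]++ -> VV[0]=[3, 0, 3, 0]
Event 7: LOCAL 0: VV[0][0]++ -> VV[0]=[4, 0, 3, 0]
Event 8: LOCAL 0: VV[0][0]++ -> VV[0]=[5, 0, 3, 0]
Event 9: LOCAL 3: VV[3][3]++ -> VV[3]=[0, 0, 0, 2]
Event 10: LOCAL 0: VV[0][0]++ -> VV[0]=[6, 0, 3, 0]
Event 1 stamp: [1, 0, 0, 0]
Event 7 stamp: [4, 0, 3, 0]
[1, 0, 0, 0] <= [4, 0, 3, 0]? True
[4, 0, 3, 0] <= [1, 0, 0, 0]? False
Relation: before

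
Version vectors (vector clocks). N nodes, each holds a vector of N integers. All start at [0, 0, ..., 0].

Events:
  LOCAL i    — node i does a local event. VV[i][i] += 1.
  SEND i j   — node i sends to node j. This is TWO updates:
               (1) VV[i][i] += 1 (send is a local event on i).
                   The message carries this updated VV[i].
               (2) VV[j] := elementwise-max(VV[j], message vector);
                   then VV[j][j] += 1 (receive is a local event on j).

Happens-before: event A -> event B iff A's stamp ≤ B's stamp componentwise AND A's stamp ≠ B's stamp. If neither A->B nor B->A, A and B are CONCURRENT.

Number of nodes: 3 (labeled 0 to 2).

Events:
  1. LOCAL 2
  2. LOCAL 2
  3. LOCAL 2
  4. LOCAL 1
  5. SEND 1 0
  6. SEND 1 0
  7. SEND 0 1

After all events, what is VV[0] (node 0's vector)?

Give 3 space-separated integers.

Initial: VV[0]=[0, 0, 0]
Initial: VV[1]=[0, 0, 0]
Initial: VV[2]=[0, 0, 0]
Event 1: LOCAL 2: VV[2][2]++ -> VV[2]=[0, 0, 1]
Event 2: LOCAL 2: VV[2][2]++ -> VV[2]=[0, 0, 2]
Event 3: LOCAL 2: VV[2][2]++ -> VV[2]=[0, 0, 3]
Event 4: LOCAL 1: VV[1][1]++ -> VV[1]=[0, 1, 0]
Event 5: SEND 1->0: VV[1][1]++ -> VV[1]=[0, 2, 0], msg_vec=[0, 2, 0]; VV[0]=max(VV[0],msg_vec) then VV[0][0]++ -> VV[0]=[1, 2, 0]
Event 6: SEND 1->0: VV[1][1]++ -> VV[1]=[0, 3, 0], msg_vec=[0, 3, 0]; VV[0]=max(VV[0],msg_vec) then VV[0][0]++ -> VV[0]=[2, 3, 0]
Event 7: SEND 0->1: VV[0][0]++ -> VV[0]=[3, 3, 0], msg_vec=[3, 3, 0]; VV[1]=max(VV[1],msg_vec) then VV[1][1]++ -> VV[1]=[3, 4, 0]
Final vectors: VV[0]=[3, 3, 0]; VV[1]=[3, 4, 0]; VV[2]=[0, 0, 3]

Answer: 3 3 0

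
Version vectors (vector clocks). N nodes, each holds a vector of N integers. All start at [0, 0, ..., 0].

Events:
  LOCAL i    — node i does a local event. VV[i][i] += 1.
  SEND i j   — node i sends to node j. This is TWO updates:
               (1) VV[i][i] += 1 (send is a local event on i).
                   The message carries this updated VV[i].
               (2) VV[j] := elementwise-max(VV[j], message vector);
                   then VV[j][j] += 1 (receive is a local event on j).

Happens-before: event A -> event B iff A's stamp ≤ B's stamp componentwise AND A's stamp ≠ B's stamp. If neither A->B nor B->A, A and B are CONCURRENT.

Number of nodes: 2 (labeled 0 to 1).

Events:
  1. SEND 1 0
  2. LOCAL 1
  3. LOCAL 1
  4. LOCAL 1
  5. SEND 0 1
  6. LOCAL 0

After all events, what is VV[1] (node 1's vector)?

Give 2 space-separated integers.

Initial: VV[0]=[0, 0]
Initial: VV[1]=[0, 0]
Event 1: SEND 1->0: VV[1][1]++ -> VV[1]=[0, 1], msg_vec=[0, 1]; VV[0]=max(VV[0],msg_vec) then VV[0][0]++ -> VV[0]=[1, 1]
Event 2: LOCAL 1: VV[1][1]++ -> VV[1]=[0, 2]
Event 3: LOCAL 1: VV[1][1]++ -> VV[1]=[0, 3]
Event 4: LOCAL 1: VV[1][1]++ -> VV[1]=[0, 4]
Event 5: SEND 0->1: VV[0][0]++ -> VV[0]=[2, 1], msg_vec=[2, 1]; VV[1]=max(VV[1],msg_vec) then VV[1][1]++ -> VV[1]=[2, 5]
Event 6: LOCAL 0: VV[0][0]++ -> VV[0]=[3, 1]
Final vectors: VV[0]=[3, 1]; VV[1]=[2, 5]

Answer: 2 5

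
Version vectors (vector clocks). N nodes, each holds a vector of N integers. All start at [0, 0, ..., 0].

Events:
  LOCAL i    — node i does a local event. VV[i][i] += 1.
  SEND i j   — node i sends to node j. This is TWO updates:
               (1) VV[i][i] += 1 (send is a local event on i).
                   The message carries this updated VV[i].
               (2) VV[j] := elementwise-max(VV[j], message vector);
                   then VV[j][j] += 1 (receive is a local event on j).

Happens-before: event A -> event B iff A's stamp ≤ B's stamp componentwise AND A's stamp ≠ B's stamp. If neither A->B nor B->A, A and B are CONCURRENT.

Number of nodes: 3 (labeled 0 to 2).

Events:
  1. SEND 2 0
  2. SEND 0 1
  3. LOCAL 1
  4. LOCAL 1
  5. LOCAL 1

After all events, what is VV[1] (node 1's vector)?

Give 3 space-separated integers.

Answer: 2 4 1

Derivation:
Initial: VV[0]=[0, 0, 0]
Initial: VV[1]=[0, 0, 0]
Initial: VV[2]=[0, 0, 0]
Event 1: SEND 2->0: VV[2][2]++ -> VV[2]=[0, 0, 1], msg_vec=[0, 0, 1]; VV[0]=max(VV[0],msg_vec) then VV[0][0]++ -> VV[0]=[1, 0, 1]
Event 2: SEND 0->1: VV[0][0]++ -> VV[0]=[2, 0, 1], msg_vec=[2, 0, 1]; VV[1]=max(VV[1],msg_vec) then VV[1][1]++ -> VV[1]=[2, 1, 1]
Event 3: LOCAL 1: VV[1][1]++ -> VV[1]=[2, 2, 1]
Event 4: LOCAL 1: VV[1][1]++ -> VV[1]=[2, 3, 1]
Event 5: LOCAL 1: VV[1][1]++ -> VV[1]=[2, 4, 1]
Final vectors: VV[0]=[2, 0, 1]; VV[1]=[2, 4, 1]; VV[2]=[0, 0, 1]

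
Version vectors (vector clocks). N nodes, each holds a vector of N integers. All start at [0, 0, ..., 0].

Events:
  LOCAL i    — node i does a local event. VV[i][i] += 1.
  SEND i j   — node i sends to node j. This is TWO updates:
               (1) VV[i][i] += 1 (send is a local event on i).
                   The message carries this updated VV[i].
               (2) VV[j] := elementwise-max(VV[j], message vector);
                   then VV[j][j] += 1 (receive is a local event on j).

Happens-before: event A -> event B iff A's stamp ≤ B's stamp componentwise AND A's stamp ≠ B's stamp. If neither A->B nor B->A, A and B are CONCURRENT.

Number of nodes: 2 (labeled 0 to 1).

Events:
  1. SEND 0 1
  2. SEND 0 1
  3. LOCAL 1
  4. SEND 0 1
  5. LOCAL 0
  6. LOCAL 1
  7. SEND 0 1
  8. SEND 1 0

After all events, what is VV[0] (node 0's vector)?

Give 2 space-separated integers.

Answer: 6 7

Derivation:
Initial: VV[0]=[0, 0]
Initial: VV[1]=[0, 0]
Event 1: SEND 0->1: VV[0][0]++ -> VV[0]=[1, 0], msg_vec=[1, 0]; VV[1]=max(VV[1],msg_vec) then VV[1][1]++ -> VV[1]=[1, 1]
Event 2: SEND 0->1: VV[0][0]++ -> VV[0]=[2, 0], msg_vec=[2, 0]; VV[1]=max(VV[1],msg_vec) then VV[1][1]++ -> VV[1]=[2, 2]
Event 3: LOCAL 1: VV[1][1]++ -> VV[1]=[2, 3]
Event 4: SEND 0->1: VV[0][0]++ -> VV[0]=[3, 0], msg_vec=[3, 0]; VV[1]=max(VV[1],msg_vec) then VV[1][1]++ -> VV[1]=[3, 4]
Event 5: LOCAL 0: VV[0][0]++ -> VV[0]=[4, 0]
Event 6: LOCAL 1: VV[1][1]++ -> VV[1]=[3, 5]
Event 7: SEND 0->1: VV[0][0]++ -> VV[0]=[5, 0], msg_vec=[5, 0]; VV[1]=max(VV[1],msg_vec) then VV[1][1]++ -> VV[1]=[5, 6]
Event 8: SEND 1->0: VV[1][1]++ -> VV[1]=[5, 7], msg_vec=[5, 7]; VV[0]=max(VV[0],msg_vec) then VV[0][0]++ -> VV[0]=[6, 7]
Final vectors: VV[0]=[6, 7]; VV[1]=[5, 7]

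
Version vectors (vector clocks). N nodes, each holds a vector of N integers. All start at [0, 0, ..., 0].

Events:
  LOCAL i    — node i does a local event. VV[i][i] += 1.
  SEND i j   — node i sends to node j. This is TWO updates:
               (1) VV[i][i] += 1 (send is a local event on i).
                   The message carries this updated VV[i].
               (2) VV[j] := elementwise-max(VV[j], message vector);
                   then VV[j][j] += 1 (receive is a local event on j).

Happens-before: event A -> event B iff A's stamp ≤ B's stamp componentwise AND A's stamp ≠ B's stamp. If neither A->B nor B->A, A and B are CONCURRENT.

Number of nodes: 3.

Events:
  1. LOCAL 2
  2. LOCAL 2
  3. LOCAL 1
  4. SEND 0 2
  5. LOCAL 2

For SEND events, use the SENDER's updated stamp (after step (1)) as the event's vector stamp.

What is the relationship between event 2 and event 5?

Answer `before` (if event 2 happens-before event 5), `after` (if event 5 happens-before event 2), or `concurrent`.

Answer: before

Derivation:
Initial: VV[0]=[0, 0, 0]
Initial: VV[1]=[0, 0, 0]
Initial: VV[2]=[0, 0, 0]
Event 1: LOCAL 2: VV[2][2]++ -> VV[2]=[0, 0, 1]
Event 2: LOCAL 2: VV[2][2]++ -> VV[2]=[0, 0, 2]
Event 3: LOCAL 1: VV[1][1]++ -> VV[1]=[0, 1, 0]
Event 4: SEND 0->2: VV[0][0]++ -> VV[0]=[1, 0, 0], msg_vec=[1, 0, 0]; VV[2]=max(VV[2],msg_vec) then VV[2][2]++ -> VV[2]=[1, 0, 3]
Event 5: LOCAL 2: VV[2][2]++ -> VV[2]=[1, 0, 4]
Event 2 stamp: [0, 0, 2]
Event 5 stamp: [1, 0, 4]
[0, 0, 2] <= [1, 0, 4]? True
[1, 0, 4] <= [0, 0, 2]? False
Relation: before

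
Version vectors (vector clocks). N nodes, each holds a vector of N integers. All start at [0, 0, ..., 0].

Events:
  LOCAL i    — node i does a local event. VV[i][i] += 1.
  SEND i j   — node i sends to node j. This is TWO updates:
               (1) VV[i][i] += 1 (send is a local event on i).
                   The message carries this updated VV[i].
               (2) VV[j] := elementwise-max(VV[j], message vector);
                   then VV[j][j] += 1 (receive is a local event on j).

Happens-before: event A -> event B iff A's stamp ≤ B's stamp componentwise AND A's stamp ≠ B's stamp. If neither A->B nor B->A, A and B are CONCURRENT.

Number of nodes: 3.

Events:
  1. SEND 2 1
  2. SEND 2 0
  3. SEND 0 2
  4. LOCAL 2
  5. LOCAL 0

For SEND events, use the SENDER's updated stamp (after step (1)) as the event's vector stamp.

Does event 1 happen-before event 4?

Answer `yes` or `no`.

Answer: yes

Derivation:
Initial: VV[0]=[0, 0, 0]
Initial: VV[1]=[0, 0, 0]
Initial: VV[2]=[0, 0, 0]
Event 1: SEND 2->1: VV[2][2]++ -> VV[2]=[0, 0, 1], msg_vec=[0, 0, 1]; VV[1]=max(VV[1],msg_vec) then VV[1][1]++ -> VV[1]=[0, 1, 1]
Event 2: SEND 2->0: VV[2][2]++ -> VV[2]=[0, 0, 2], msg_vec=[0, 0, 2]; VV[0]=max(VV[0],msg_vec) then VV[0][0]++ -> VV[0]=[1, 0, 2]
Event 3: SEND 0->2: VV[0][0]++ -> VV[0]=[2, 0, 2], msg_vec=[2, 0, 2]; VV[2]=max(VV[2],msg_vec) then VV[2][2]++ -> VV[2]=[2, 0, 3]
Event 4: LOCAL 2: VV[2][2]++ -> VV[2]=[2, 0, 4]
Event 5: LOCAL 0: VV[0][0]++ -> VV[0]=[3, 0, 2]
Event 1 stamp: [0, 0, 1]
Event 4 stamp: [2, 0, 4]
[0, 0, 1] <= [2, 0, 4]? True. Equal? False. Happens-before: True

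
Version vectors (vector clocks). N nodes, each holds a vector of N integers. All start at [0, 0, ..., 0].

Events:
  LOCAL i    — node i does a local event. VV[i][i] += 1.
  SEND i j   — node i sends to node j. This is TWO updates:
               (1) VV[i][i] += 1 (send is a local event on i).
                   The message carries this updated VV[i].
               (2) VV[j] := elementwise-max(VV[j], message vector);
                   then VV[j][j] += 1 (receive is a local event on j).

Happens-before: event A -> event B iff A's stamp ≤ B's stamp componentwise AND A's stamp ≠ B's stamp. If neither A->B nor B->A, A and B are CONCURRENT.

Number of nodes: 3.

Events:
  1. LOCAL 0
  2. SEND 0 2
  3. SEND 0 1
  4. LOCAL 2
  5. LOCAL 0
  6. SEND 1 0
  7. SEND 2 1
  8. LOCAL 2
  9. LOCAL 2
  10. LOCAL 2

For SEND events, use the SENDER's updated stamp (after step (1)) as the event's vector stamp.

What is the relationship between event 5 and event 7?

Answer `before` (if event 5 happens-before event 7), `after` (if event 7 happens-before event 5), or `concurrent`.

Initial: VV[0]=[0, 0, 0]
Initial: VV[1]=[0, 0, 0]
Initial: VV[2]=[0, 0, 0]
Event 1: LOCAL 0: VV[0][0]++ -> VV[0]=[1, 0, 0]
Event 2: SEND 0->2: VV[0][0]++ -> VV[0]=[2, 0, 0], msg_vec=[2, 0, 0]; VV[2]=max(VV[2],msg_vec) then VV[2][2]++ -> VV[2]=[2, 0, 1]
Event 3: SEND 0->1: VV[0][0]++ -> VV[0]=[3, 0, 0], msg_vec=[3, 0, 0]; VV[1]=max(VV[1],msg_vec) then VV[1][1]++ -> VV[1]=[3, 1, 0]
Event 4: LOCAL 2: VV[2][2]++ -> VV[2]=[2, 0, 2]
Event 5: LOCAL 0: VV[0][0]++ -> VV[0]=[4, 0, 0]
Event 6: SEND 1->0: VV[1][1]++ -> VV[1]=[3, 2, 0], msg_vec=[3, 2, 0]; VV[0]=max(VV[0],msg_vec) then VV[0][0]++ -> VV[0]=[5, 2, 0]
Event 7: SEND 2->1: VV[2][2]++ -> VV[2]=[2, 0, 3], msg_vec=[2, 0, 3]; VV[1]=max(VV[1],msg_vec) then VV[1][1]++ -> VV[1]=[3, 3, 3]
Event 8: LOCAL 2: VV[2][2]++ -> VV[2]=[2, 0, 4]
Event 9: LOCAL 2: VV[2][2]++ -> VV[2]=[2, 0, 5]
Event 10: LOCAL 2: VV[2][2]++ -> VV[2]=[2, 0, 6]
Event 5 stamp: [4, 0, 0]
Event 7 stamp: [2, 0, 3]
[4, 0, 0] <= [2, 0, 3]? False
[2, 0, 3] <= [4, 0, 0]? False
Relation: concurrent

Answer: concurrent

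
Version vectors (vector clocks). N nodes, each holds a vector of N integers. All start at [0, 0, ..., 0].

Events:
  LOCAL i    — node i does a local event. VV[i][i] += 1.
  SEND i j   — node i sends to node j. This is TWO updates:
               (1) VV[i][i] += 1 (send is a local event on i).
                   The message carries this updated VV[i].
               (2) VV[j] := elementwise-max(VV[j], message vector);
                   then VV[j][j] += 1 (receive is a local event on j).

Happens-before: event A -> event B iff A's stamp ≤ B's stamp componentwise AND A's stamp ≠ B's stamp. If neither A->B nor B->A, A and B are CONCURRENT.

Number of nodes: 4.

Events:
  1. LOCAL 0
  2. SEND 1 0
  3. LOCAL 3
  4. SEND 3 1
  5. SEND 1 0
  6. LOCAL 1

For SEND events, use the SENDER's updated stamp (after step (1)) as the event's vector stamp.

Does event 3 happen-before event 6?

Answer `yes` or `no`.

Answer: yes

Derivation:
Initial: VV[0]=[0, 0, 0, 0]
Initial: VV[1]=[0, 0, 0, 0]
Initial: VV[2]=[0, 0, 0, 0]
Initial: VV[3]=[0, 0, 0, 0]
Event 1: LOCAL 0: VV[0][0]++ -> VV[0]=[1, 0, 0, 0]
Event 2: SEND 1->0: VV[1][1]++ -> VV[1]=[0, 1, 0, 0], msg_vec=[0, 1, 0, 0]; VV[0]=max(VV[0],msg_vec) then VV[0][0]++ -> VV[0]=[2, 1, 0, 0]
Event 3: LOCAL 3: VV[3][3]++ -> VV[3]=[0, 0, 0, 1]
Event 4: SEND 3->1: VV[3][3]++ -> VV[3]=[0, 0, 0, 2], msg_vec=[0, 0, 0, 2]; VV[1]=max(VV[1],msg_vec) then VV[1][1]++ -> VV[1]=[0, 2, 0, 2]
Event 5: SEND 1->0: VV[1][1]++ -> VV[1]=[0, 3, 0, 2], msg_vec=[0, 3, 0, 2]; VV[0]=max(VV[0],msg_vec) then VV[0][0]++ -> VV[0]=[3, 3, 0, 2]
Event 6: LOCAL 1: VV[1][1]++ -> VV[1]=[0, 4, 0, 2]
Event 3 stamp: [0, 0, 0, 1]
Event 6 stamp: [0, 4, 0, 2]
[0, 0, 0, 1] <= [0, 4, 0, 2]? True. Equal? False. Happens-before: True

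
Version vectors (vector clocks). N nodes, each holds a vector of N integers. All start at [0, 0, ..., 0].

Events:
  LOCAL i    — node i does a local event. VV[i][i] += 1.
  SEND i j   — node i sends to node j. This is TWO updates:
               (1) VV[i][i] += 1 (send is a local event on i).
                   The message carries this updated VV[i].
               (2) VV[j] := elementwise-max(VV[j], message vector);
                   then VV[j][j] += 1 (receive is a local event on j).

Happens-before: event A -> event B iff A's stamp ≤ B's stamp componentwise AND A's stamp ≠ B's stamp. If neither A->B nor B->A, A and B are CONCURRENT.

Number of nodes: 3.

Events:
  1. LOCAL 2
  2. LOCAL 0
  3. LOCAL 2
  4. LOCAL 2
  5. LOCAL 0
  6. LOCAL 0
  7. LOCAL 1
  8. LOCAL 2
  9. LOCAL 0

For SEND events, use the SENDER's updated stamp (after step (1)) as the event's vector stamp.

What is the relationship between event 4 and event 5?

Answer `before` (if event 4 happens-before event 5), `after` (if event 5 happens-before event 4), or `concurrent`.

Answer: concurrent

Derivation:
Initial: VV[0]=[0, 0, 0]
Initial: VV[1]=[0, 0, 0]
Initial: VV[2]=[0, 0, 0]
Event 1: LOCAL 2: VV[2][2]++ -> VV[2]=[0, 0, 1]
Event 2: LOCAL 0: VV[0][0]++ -> VV[0]=[1, 0, 0]
Event 3: LOCAL 2: VV[2][2]++ -> VV[2]=[0, 0, 2]
Event 4: LOCAL 2: VV[2][2]++ -> VV[2]=[0, 0, 3]
Event 5: LOCAL 0: VV[0][0]++ -> VV[0]=[2, 0, 0]
Event 6: LOCAL 0: VV[0][0]++ -> VV[0]=[3, 0, 0]
Event 7: LOCAL 1: VV[1][1]++ -> VV[1]=[0, 1, 0]
Event 8: LOCAL 2: VV[2][2]++ -> VV[2]=[0, 0, 4]
Event 9: LOCAL 0: VV[0][0]++ -> VV[0]=[4, 0, 0]
Event 4 stamp: [0, 0, 3]
Event 5 stamp: [2, 0, 0]
[0, 0, 3] <= [2, 0, 0]? False
[2, 0, 0] <= [0, 0, 3]? False
Relation: concurrent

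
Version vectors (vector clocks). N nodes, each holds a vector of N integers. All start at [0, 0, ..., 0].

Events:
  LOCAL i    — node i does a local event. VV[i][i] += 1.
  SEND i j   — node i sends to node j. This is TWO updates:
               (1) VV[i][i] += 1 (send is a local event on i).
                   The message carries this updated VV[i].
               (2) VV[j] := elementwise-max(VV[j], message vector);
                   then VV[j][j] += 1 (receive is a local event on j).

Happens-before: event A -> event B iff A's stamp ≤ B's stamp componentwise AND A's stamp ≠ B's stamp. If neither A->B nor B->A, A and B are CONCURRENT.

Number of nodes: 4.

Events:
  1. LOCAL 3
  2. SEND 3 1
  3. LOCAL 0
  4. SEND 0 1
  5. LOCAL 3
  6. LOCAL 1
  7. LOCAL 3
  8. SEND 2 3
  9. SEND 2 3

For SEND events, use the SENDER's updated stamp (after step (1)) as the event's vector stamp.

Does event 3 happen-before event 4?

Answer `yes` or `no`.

Answer: yes

Derivation:
Initial: VV[0]=[0, 0, 0, 0]
Initial: VV[1]=[0, 0, 0, 0]
Initial: VV[2]=[0, 0, 0, 0]
Initial: VV[3]=[0, 0, 0, 0]
Event 1: LOCAL 3: VV[3][3]++ -> VV[3]=[0, 0, 0, 1]
Event 2: SEND 3->1: VV[3][3]++ -> VV[3]=[0, 0, 0, 2], msg_vec=[0, 0, 0, 2]; VV[1]=max(VV[1],msg_vec) then VV[1][1]++ -> VV[1]=[0, 1, 0, 2]
Event 3: LOCAL 0: VV[0][0]++ -> VV[0]=[1, 0, 0, 0]
Event 4: SEND 0->1: VV[0][0]++ -> VV[0]=[2, 0, 0, 0], msg_vec=[2, 0, 0, 0]; VV[1]=max(VV[1],msg_vec) then VV[1][1]++ -> VV[1]=[2, 2, 0, 2]
Event 5: LOCAL 3: VV[3][3]++ -> VV[3]=[0, 0, 0, 3]
Event 6: LOCAL 1: VV[1][1]++ -> VV[1]=[2, 3, 0, 2]
Event 7: LOCAL 3: VV[3][3]++ -> VV[3]=[0, 0, 0, 4]
Event 8: SEND 2->3: VV[2][2]++ -> VV[2]=[0, 0, 1, 0], msg_vec=[0, 0, 1, 0]; VV[3]=max(VV[3],msg_vec) then VV[3][3]++ -> VV[3]=[0, 0, 1, 5]
Event 9: SEND 2->3: VV[2][2]++ -> VV[2]=[0, 0, 2, 0], msg_vec=[0, 0, 2, 0]; VV[3]=max(VV[3],msg_vec) then VV[3][3]++ -> VV[3]=[0, 0, 2, 6]
Event 3 stamp: [1, 0, 0, 0]
Event 4 stamp: [2, 0, 0, 0]
[1, 0, 0, 0] <= [2, 0, 0, 0]? True. Equal? False. Happens-before: True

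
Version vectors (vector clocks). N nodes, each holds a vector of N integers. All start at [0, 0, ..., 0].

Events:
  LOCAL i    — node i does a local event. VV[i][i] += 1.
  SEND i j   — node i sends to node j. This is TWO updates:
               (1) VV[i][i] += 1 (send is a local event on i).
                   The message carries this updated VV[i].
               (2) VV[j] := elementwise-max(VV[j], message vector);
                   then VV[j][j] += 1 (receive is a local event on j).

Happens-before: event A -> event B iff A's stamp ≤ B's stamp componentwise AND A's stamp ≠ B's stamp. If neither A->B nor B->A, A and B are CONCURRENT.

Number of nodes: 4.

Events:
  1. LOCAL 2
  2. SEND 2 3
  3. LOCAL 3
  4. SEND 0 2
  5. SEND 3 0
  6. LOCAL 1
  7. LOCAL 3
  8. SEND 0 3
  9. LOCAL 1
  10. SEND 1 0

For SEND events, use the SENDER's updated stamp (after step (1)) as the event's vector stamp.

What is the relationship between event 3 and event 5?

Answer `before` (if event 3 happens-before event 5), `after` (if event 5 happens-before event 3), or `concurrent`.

Initial: VV[0]=[0, 0, 0, 0]
Initial: VV[1]=[0, 0, 0, 0]
Initial: VV[2]=[0, 0, 0, 0]
Initial: VV[3]=[0, 0, 0, 0]
Event 1: LOCAL 2: VV[2][2]++ -> VV[2]=[0, 0, 1, 0]
Event 2: SEND 2->3: VV[2][2]++ -> VV[2]=[0, 0, 2, 0], msg_vec=[0, 0, 2, 0]; VV[3]=max(VV[3],msg_vec) then VV[3][3]++ -> VV[3]=[0, 0, 2, 1]
Event 3: LOCAL 3: VV[3][3]++ -> VV[3]=[0, 0, 2, 2]
Event 4: SEND 0->2: VV[0][0]++ -> VV[0]=[1, 0, 0, 0], msg_vec=[1, 0, 0, 0]; VV[2]=max(VV[2],msg_vec) then VV[2][2]++ -> VV[2]=[1, 0, 3, 0]
Event 5: SEND 3->0: VV[3][3]++ -> VV[3]=[0, 0, 2, 3], msg_vec=[0, 0, 2, 3]; VV[0]=max(VV[0],msg_vec) then VV[0][0]++ -> VV[0]=[2, 0, 2, 3]
Event 6: LOCAL 1: VV[1][1]++ -> VV[1]=[0, 1, 0, 0]
Event 7: LOCAL 3: VV[3][3]++ -> VV[3]=[0, 0, 2, 4]
Event 8: SEND 0->3: VV[0][0]++ -> VV[0]=[3, 0, 2, 3], msg_vec=[3, 0, 2, 3]; VV[3]=max(VV[3],msg_vec) then VV[3][3]++ -> VV[3]=[3, 0, 2, 5]
Event 9: LOCAL 1: VV[1][1]++ -> VV[1]=[0, 2, 0, 0]
Event 10: SEND 1->0: VV[1][1]++ -> VV[1]=[0, 3, 0, 0], msg_vec=[0, 3, 0, 0]; VV[0]=max(VV[0],msg_vec) then VV[0][0]++ -> VV[0]=[4, 3, 2, 3]
Event 3 stamp: [0, 0, 2, 2]
Event 5 stamp: [0, 0, 2, 3]
[0, 0, 2, 2] <= [0, 0, 2, 3]? True
[0, 0, 2, 3] <= [0, 0, 2, 2]? False
Relation: before

Answer: before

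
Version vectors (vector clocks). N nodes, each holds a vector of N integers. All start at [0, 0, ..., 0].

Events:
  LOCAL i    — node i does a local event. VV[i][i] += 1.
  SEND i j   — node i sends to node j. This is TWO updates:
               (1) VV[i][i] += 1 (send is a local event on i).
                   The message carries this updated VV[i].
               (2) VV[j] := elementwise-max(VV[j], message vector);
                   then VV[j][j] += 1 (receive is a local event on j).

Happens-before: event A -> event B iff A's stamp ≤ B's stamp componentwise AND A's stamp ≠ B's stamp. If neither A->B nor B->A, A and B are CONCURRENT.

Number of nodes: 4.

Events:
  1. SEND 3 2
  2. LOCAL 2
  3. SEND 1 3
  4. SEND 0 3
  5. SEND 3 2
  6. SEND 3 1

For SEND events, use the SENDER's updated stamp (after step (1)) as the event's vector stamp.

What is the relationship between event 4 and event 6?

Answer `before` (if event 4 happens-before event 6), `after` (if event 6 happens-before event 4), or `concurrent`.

Initial: VV[0]=[0, 0, 0, 0]
Initial: VV[1]=[0, 0, 0, 0]
Initial: VV[2]=[0, 0, 0, 0]
Initial: VV[3]=[0, 0, 0, 0]
Event 1: SEND 3->2: VV[3][3]++ -> VV[3]=[0, 0, 0, 1], msg_vec=[0, 0, 0, 1]; VV[2]=max(VV[2],msg_vec) then VV[2][2]++ -> VV[2]=[0, 0, 1, 1]
Event 2: LOCAL 2: VV[2][2]++ -> VV[2]=[0, 0, 2, 1]
Event 3: SEND 1->3: VV[1][1]++ -> VV[1]=[0, 1, 0, 0], msg_vec=[0, 1, 0, 0]; VV[3]=max(VV[3],msg_vec) then VV[3][3]++ -> VV[3]=[0, 1, 0, 2]
Event 4: SEND 0->3: VV[0][0]++ -> VV[0]=[1, 0, 0, 0], msg_vec=[1, 0, 0, 0]; VV[3]=max(VV[3],msg_vec) then VV[3][3]++ -> VV[3]=[1, 1, 0, 3]
Event 5: SEND 3->2: VV[3][3]++ -> VV[3]=[1, 1, 0, 4], msg_vec=[1, 1, 0, 4]; VV[2]=max(VV[2],msg_vec) then VV[2][2]++ -> VV[2]=[1, 1, 3, 4]
Event 6: SEND 3->1: VV[3][3]++ -> VV[3]=[1, 1, 0, 5], msg_vec=[1, 1, 0, 5]; VV[1]=max(VV[1],msg_vec) then VV[1][1]++ -> VV[1]=[1, 2, 0, 5]
Event 4 stamp: [1, 0, 0, 0]
Event 6 stamp: [1, 1, 0, 5]
[1, 0, 0, 0] <= [1, 1, 0, 5]? True
[1, 1, 0, 5] <= [1, 0, 0, 0]? False
Relation: before

Answer: before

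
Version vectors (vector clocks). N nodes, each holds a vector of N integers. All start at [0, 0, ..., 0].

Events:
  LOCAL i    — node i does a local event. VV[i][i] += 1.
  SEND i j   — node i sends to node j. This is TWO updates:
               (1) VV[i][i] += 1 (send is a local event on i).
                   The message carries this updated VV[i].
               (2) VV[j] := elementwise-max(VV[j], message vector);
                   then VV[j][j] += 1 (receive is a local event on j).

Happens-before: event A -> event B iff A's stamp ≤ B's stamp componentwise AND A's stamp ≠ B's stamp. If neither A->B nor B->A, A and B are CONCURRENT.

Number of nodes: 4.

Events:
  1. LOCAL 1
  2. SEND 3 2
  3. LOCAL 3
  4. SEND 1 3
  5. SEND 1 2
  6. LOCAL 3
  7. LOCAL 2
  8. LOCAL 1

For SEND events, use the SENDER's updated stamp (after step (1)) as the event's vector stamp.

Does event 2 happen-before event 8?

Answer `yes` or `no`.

Answer: no

Derivation:
Initial: VV[0]=[0, 0, 0, 0]
Initial: VV[1]=[0, 0, 0, 0]
Initial: VV[2]=[0, 0, 0, 0]
Initial: VV[3]=[0, 0, 0, 0]
Event 1: LOCAL 1: VV[1][1]++ -> VV[1]=[0, 1, 0, 0]
Event 2: SEND 3->2: VV[3][3]++ -> VV[3]=[0, 0, 0, 1], msg_vec=[0, 0, 0, 1]; VV[2]=max(VV[2],msg_vec) then VV[2][2]++ -> VV[2]=[0, 0, 1, 1]
Event 3: LOCAL 3: VV[3][3]++ -> VV[3]=[0, 0, 0, 2]
Event 4: SEND 1->3: VV[1][1]++ -> VV[1]=[0, 2, 0, 0], msg_vec=[0, 2, 0, 0]; VV[3]=max(VV[3],msg_vec) then VV[3][3]++ -> VV[3]=[0, 2, 0, 3]
Event 5: SEND 1->2: VV[1][1]++ -> VV[1]=[0, 3, 0, 0], msg_vec=[0, 3, 0, 0]; VV[2]=max(VV[2],msg_vec) then VV[2][2]++ -> VV[2]=[0, 3, 2, 1]
Event 6: LOCAL 3: VV[3][3]++ -> VV[3]=[0, 2, 0, 4]
Event 7: LOCAL 2: VV[2][2]++ -> VV[2]=[0, 3, 3, 1]
Event 8: LOCAL 1: VV[1][1]++ -> VV[1]=[0, 4, 0, 0]
Event 2 stamp: [0, 0, 0, 1]
Event 8 stamp: [0, 4, 0, 0]
[0, 0, 0, 1] <= [0, 4, 0, 0]? False. Equal? False. Happens-before: False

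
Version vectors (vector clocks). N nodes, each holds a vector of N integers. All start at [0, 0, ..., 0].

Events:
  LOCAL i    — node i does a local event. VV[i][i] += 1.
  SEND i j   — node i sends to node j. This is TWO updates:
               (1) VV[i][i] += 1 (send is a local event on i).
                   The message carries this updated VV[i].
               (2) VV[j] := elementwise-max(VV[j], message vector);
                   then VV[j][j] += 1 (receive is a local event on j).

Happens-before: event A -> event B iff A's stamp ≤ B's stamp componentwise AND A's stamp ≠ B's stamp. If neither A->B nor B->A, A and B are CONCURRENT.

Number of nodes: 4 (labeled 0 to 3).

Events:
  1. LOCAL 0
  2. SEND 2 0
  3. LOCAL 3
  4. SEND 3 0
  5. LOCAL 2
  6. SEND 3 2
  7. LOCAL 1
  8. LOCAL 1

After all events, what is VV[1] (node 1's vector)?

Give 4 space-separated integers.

Initial: VV[0]=[0, 0, 0, 0]
Initial: VV[1]=[0, 0, 0, 0]
Initial: VV[2]=[0, 0, 0, 0]
Initial: VV[3]=[0, 0, 0, 0]
Event 1: LOCAL 0: VV[0][0]++ -> VV[0]=[1, 0, 0, 0]
Event 2: SEND 2->0: VV[2][2]++ -> VV[2]=[0, 0, 1, 0], msg_vec=[0, 0, 1, 0]; VV[0]=max(VV[0],msg_vec) then VV[0][0]++ -> VV[0]=[2, 0, 1, 0]
Event 3: LOCAL 3: VV[3][3]++ -> VV[3]=[0, 0, 0, 1]
Event 4: SEND 3->0: VV[3][3]++ -> VV[3]=[0, 0, 0, 2], msg_vec=[0, 0, 0, 2]; VV[0]=max(VV[0],msg_vec) then VV[0][0]++ -> VV[0]=[3, 0, 1, 2]
Event 5: LOCAL 2: VV[2][2]++ -> VV[2]=[0, 0, 2, 0]
Event 6: SEND 3->2: VV[3][3]++ -> VV[3]=[0, 0, 0, 3], msg_vec=[0, 0, 0, 3]; VV[2]=max(VV[2],msg_vec) then VV[2][2]++ -> VV[2]=[0, 0, 3, 3]
Event 7: LOCAL 1: VV[1][1]++ -> VV[1]=[0, 1, 0, 0]
Event 8: LOCAL 1: VV[1][1]++ -> VV[1]=[0, 2, 0, 0]
Final vectors: VV[0]=[3, 0, 1, 2]; VV[1]=[0, 2, 0, 0]; VV[2]=[0, 0, 3, 3]; VV[3]=[0, 0, 0, 3]

Answer: 0 2 0 0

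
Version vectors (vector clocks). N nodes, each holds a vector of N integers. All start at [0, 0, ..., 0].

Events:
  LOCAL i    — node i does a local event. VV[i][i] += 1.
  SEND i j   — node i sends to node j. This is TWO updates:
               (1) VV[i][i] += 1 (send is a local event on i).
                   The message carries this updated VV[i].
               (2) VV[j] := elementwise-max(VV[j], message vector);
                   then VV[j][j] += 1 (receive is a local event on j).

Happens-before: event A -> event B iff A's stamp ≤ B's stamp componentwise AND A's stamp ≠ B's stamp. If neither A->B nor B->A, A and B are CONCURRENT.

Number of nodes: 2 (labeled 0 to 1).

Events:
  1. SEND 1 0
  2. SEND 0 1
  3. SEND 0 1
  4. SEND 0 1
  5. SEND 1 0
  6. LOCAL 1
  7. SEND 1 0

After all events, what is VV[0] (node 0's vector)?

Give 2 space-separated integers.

Answer: 6 7

Derivation:
Initial: VV[0]=[0, 0]
Initial: VV[1]=[0, 0]
Event 1: SEND 1->0: VV[1][1]++ -> VV[1]=[0, 1], msg_vec=[0, 1]; VV[0]=max(VV[0],msg_vec) then VV[0][0]++ -> VV[0]=[1, 1]
Event 2: SEND 0->1: VV[0][0]++ -> VV[0]=[2, 1], msg_vec=[2, 1]; VV[1]=max(VV[1],msg_vec) then VV[1][1]++ -> VV[1]=[2, 2]
Event 3: SEND 0->1: VV[0][0]++ -> VV[0]=[3, 1], msg_vec=[3, 1]; VV[1]=max(VV[1],msg_vec) then VV[1][1]++ -> VV[1]=[3, 3]
Event 4: SEND 0->1: VV[0][0]++ -> VV[0]=[4, 1], msg_vec=[4, 1]; VV[1]=max(VV[1],msg_vec) then VV[1][1]++ -> VV[1]=[4, 4]
Event 5: SEND 1->0: VV[1][1]++ -> VV[1]=[4, 5], msg_vec=[4, 5]; VV[0]=max(VV[0],msg_vec) then VV[0][0]++ -> VV[0]=[5, 5]
Event 6: LOCAL 1: VV[1][1]++ -> VV[1]=[4, 6]
Event 7: SEND 1->0: VV[1][1]++ -> VV[1]=[4, 7], msg_vec=[4, 7]; VV[0]=max(VV[0],msg_vec) then VV[0][0]++ -> VV[0]=[6, 7]
Final vectors: VV[0]=[6, 7]; VV[1]=[4, 7]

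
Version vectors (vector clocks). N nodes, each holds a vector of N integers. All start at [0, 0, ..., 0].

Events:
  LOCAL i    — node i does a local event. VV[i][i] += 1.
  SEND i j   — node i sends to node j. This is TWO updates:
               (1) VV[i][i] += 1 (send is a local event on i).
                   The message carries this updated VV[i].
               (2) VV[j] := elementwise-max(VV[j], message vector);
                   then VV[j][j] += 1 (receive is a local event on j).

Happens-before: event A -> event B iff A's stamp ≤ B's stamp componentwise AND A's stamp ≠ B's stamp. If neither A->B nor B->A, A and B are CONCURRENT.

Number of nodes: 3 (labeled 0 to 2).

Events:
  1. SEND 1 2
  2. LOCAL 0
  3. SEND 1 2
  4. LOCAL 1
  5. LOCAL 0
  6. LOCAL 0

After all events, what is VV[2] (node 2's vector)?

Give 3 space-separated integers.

Initial: VV[0]=[0, 0, 0]
Initial: VV[1]=[0, 0, 0]
Initial: VV[2]=[0, 0, 0]
Event 1: SEND 1->2: VV[1][1]++ -> VV[1]=[0, 1, 0], msg_vec=[0, 1, 0]; VV[2]=max(VV[2],msg_vec) then VV[2][2]++ -> VV[2]=[0, 1, 1]
Event 2: LOCAL 0: VV[0][0]++ -> VV[0]=[1, 0, 0]
Event 3: SEND 1->2: VV[1][1]++ -> VV[1]=[0, 2, 0], msg_vec=[0, 2, 0]; VV[2]=max(VV[2],msg_vec) then VV[2][2]++ -> VV[2]=[0, 2, 2]
Event 4: LOCAL 1: VV[1][1]++ -> VV[1]=[0, 3, 0]
Event 5: LOCAL 0: VV[0][0]++ -> VV[0]=[2, 0, 0]
Event 6: LOCAL 0: VV[0][0]++ -> VV[0]=[3, 0, 0]
Final vectors: VV[0]=[3, 0, 0]; VV[1]=[0, 3, 0]; VV[2]=[0, 2, 2]

Answer: 0 2 2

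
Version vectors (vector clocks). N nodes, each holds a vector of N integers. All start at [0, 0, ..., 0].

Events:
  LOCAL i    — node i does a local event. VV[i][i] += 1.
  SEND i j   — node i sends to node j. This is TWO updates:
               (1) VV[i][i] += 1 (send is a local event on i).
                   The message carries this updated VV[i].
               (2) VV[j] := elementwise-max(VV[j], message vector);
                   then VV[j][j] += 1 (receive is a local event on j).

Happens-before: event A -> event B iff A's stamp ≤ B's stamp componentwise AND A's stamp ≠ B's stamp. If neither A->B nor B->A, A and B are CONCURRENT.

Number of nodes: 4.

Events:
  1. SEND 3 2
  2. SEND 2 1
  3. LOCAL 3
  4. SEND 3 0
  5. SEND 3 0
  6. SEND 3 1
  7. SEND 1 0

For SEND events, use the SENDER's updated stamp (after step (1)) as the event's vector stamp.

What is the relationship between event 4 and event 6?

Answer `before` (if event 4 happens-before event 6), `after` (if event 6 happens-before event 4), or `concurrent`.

Initial: VV[0]=[0, 0, 0, 0]
Initial: VV[1]=[0, 0, 0, 0]
Initial: VV[2]=[0, 0, 0, 0]
Initial: VV[3]=[0, 0, 0, 0]
Event 1: SEND 3->2: VV[3][3]++ -> VV[3]=[0, 0, 0, 1], msg_vec=[0, 0, 0, 1]; VV[2]=max(VV[2],msg_vec) then VV[2][2]++ -> VV[2]=[0, 0, 1, 1]
Event 2: SEND 2->1: VV[2][2]++ -> VV[2]=[0, 0, 2, 1], msg_vec=[0, 0, 2, 1]; VV[1]=max(VV[1],msg_vec) then VV[1][1]++ -> VV[1]=[0, 1, 2, 1]
Event 3: LOCAL 3: VV[3][3]++ -> VV[3]=[0, 0, 0, 2]
Event 4: SEND 3->0: VV[3][3]++ -> VV[3]=[0, 0, 0, 3], msg_vec=[0, 0, 0, 3]; VV[0]=max(VV[0],msg_vec) then VV[0][0]++ -> VV[0]=[1, 0, 0, 3]
Event 5: SEND 3->0: VV[3][3]++ -> VV[3]=[0, 0, 0, 4], msg_vec=[0, 0, 0, 4]; VV[0]=max(VV[0],msg_vec) then VV[0][0]++ -> VV[0]=[2, 0, 0, 4]
Event 6: SEND 3->1: VV[3][3]++ -> VV[3]=[0, 0, 0, 5], msg_vec=[0, 0, 0, 5]; VV[1]=max(VV[1],msg_vec) then VV[1][1]++ -> VV[1]=[0, 2, 2, 5]
Event 7: SEND 1->0: VV[1][1]++ -> VV[1]=[0, 3, 2, 5], msg_vec=[0, 3, 2, 5]; VV[0]=max(VV[0],msg_vec) then VV[0][0]++ -> VV[0]=[3, 3, 2, 5]
Event 4 stamp: [0, 0, 0, 3]
Event 6 stamp: [0, 0, 0, 5]
[0, 0, 0, 3] <= [0, 0, 0, 5]? True
[0, 0, 0, 5] <= [0, 0, 0, 3]? False
Relation: before

Answer: before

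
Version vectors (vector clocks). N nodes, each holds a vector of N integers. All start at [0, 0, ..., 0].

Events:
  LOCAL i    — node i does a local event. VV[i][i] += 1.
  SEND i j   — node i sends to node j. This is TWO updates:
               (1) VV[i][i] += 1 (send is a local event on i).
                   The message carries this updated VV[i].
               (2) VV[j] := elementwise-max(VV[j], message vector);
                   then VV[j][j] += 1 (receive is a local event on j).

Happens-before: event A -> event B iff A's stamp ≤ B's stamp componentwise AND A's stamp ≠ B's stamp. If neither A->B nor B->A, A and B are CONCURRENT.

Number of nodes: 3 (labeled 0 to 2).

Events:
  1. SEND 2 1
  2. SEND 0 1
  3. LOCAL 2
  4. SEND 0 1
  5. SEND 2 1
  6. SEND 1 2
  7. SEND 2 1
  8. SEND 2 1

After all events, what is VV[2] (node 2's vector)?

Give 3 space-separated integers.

Answer: 2 5 6

Derivation:
Initial: VV[0]=[0, 0, 0]
Initial: VV[1]=[0, 0, 0]
Initial: VV[2]=[0, 0, 0]
Event 1: SEND 2->1: VV[2][2]++ -> VV[2]=[0, 0, 1], msg_vec=[0, 0, 1]; VV[1]=max(VV[1],msg_vec) then VV[1][1]++ -> VV[1]=[0, 1, 1]
Event 2: SEND 0->1: VV[0][0]++ -> VV[0]=[1, 0, 0], msg_vec=[1, 0, 0]; VV[1]=max(VV[1],msg_vec) then VV[1][1]++ -> VV[1]=[1, 2, 1]
Event 3: LOCAL 2: VV[2][2]++ -> VV[2]=[0, 0, 2]
Event 4: SEND 0->1: VV[0][0]++ -> VV[0]=[2, 0, 0], msg_vec=[2, 0, 0]; VV[1]=max(VV[1],msg_vec) then VV[1][1]++ -> VV[1]=[2, 3, 1]
Event 5: SEND 2->1: VV[2][2]++ -> VV[2]=[0, 0, 3], msg_vec=[0, 0, 3]; VV[1]=max(VV[1],msg_vec) then VV[1][1]++ -> VV[1]=[2, 4, 3]
Event 6: SEND 1->2: VV[1][1]++ -> VV[1]=[2, 5, 3], msg_vec=[2, 5, 3]; VV[2]=max(VV[2],msg_vec) then VV[2][2]++ -> VV[2]=[2, 5, 4]
Event 7: SEND 2->1: VV[2][2]++ -> VV[2]=[2, 5, 5], msg_vec=[2, 5, 5]; VV[1]=max(VV[1],msg_vec) then VV[1][1]++ -> VV[1]=[2, 6, 5]
Event 8: SEND 2->1: VV[2][2]++ -> VV[2]=[2, 5, 6], msg_vec=[2, 5, 6]; VV[1]=max(VV[1],msg_vec) then VV[1][1]++ -> VV[1]=[2, 7, 6]
Final vectors: VV[0]=[2, 0, 0]; VV[1]=[2, 7, 6]; VV[2]=[2, 5, 6]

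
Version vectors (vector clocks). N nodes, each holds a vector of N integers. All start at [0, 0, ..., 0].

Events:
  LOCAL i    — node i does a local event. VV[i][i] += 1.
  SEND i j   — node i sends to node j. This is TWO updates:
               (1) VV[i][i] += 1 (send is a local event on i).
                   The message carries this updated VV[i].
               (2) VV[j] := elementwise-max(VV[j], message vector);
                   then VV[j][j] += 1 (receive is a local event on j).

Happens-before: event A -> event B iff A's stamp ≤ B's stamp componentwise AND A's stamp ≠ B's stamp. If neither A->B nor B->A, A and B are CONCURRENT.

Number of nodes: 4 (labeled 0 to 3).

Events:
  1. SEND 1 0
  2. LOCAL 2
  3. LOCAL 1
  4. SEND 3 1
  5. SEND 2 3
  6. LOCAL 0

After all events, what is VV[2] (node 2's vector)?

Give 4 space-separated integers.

Answer: 0 0 2 0

Derivation:
Initial: VV[0]=[0, 0, 0, 0]
Initial: VV[1]=[0, 0, 0, 0]
Initial: VV[2]=[0, 0, 0, 0]
Initial: VV[3]=[0, 0, 0, 0]
Event 1: SEND 1->0: VV[1][1]++ -> VV[1]=[0, 1, 0, 0], msg_vec=[0, 1, 0, 0]; VV[0]=max(VV[0],msg_vec) then VV[0][0]++ -> VV[0]=[1, 1, 0, 0]
Event 2: LOCAL 2: VV[2][2]++ -> VV[2]=[0, 0, 1, 0]
Event 3: LOCAL 1: VV[1][1]++ -> VV[1]=[0, 2, 0, 0]
Event 4: SEND 3->1: VV[3][3]++ -> VV[3]=[0, 0, 0, 1], msg_vec=[0, 0, 0, 1]; VV[1]=max(VV[1],msg_vec) then VV[1][1]++ -> VV[1]=[0, 3, 0, 1]
Event 5: SEND 2->3: VV[2][2]++ -> VV[2]=[0, 0, 2, 0], msg_vec=[0, 0, 2, 0]; VV[3]=max(VV[3],msg_vec) then VV[3][3]++ -> VV[3]=[0, 0, 2, 2]
Event 6: LOCAL 0: VV[0][0]++ -> VV[0]=[2, 1, 0, 0]
Final vectors: VV[0]=[2, 1, 0, 0]; VV[1]=[0, 3, 0, 1]; VV[2]=[0, 0, 2, 0]; VV[3]=[0, 0, 2, 2]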